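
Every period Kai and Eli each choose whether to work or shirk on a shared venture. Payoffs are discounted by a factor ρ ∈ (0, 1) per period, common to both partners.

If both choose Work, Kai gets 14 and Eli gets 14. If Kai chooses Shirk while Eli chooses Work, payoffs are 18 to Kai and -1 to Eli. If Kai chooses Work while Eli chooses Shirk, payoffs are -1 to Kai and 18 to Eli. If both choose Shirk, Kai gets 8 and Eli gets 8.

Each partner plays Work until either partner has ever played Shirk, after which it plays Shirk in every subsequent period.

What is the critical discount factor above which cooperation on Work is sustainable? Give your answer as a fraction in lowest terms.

2/5

14/(1−ρ) ≥ 18 + 8ρ/(1−ρ)
14 ≥ 18 − 10ρ
ρ ≥ 4/10 = 2/5.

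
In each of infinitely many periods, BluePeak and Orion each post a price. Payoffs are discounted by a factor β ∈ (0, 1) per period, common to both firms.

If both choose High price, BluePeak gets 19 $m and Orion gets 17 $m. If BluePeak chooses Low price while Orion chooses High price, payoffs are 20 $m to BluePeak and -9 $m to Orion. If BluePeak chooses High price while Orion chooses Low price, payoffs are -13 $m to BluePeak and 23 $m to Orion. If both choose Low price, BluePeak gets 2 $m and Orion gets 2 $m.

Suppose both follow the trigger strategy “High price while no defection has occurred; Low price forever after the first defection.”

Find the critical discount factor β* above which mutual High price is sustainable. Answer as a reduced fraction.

For BluePeak: deviation gain 20−19 = 1, per-period punishment loss 19−2 = 17. IC gives β ≥ 1/18.
For Orion: gain 6, loss 15 per period, so β ≥ 6/21 = 2/7.
The tighter constraint is Orion's, so cooperation needs β ≥ 2/7.

2/7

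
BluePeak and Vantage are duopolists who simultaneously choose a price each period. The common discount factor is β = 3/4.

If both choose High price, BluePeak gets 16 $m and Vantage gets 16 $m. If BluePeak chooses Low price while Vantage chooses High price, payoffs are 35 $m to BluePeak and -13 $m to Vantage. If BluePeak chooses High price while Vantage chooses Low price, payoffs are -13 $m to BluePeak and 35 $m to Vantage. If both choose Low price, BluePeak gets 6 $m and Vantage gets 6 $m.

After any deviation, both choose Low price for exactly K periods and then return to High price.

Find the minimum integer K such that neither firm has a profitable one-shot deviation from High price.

4

Need Σ_{k=1}^{K} β^k ≥ (35−16)/(16−6) = 1.9000 at β = 3/4.
At K = 3 the sum is 1.7344 < 1.9000; at K = 4 it is 2.0508 ≥ 1.9000.
So the minimum punishment length is K = 4.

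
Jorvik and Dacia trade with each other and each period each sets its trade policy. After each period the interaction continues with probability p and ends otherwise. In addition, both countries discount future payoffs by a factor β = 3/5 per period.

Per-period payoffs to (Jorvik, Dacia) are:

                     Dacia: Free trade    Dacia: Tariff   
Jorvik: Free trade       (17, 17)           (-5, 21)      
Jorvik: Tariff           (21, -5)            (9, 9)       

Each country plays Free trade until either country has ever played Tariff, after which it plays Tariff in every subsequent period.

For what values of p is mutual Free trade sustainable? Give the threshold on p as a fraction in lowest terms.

5/9

With continuation probability p and discount β, the effective per-period discount factor is βp.
Grim-trigger IC: βp ≥ (21−17)/(21−9) = 1/3.
So p ≥ (1/3)/(3/5) = 5/9.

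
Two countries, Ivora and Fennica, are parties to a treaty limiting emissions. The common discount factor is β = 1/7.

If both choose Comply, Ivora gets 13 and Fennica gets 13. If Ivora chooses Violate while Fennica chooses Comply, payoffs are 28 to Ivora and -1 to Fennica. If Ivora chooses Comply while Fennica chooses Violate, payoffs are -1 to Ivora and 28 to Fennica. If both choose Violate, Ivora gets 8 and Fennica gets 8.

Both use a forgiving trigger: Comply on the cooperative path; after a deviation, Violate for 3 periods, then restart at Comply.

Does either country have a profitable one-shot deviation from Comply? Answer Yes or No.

IC: β+…+β^3 ≥ (28−13)/(13−8) = 3.
At β = 1/7: partial sum = 0.1662 < 3.0000. Cooperation not sustainable.

Yes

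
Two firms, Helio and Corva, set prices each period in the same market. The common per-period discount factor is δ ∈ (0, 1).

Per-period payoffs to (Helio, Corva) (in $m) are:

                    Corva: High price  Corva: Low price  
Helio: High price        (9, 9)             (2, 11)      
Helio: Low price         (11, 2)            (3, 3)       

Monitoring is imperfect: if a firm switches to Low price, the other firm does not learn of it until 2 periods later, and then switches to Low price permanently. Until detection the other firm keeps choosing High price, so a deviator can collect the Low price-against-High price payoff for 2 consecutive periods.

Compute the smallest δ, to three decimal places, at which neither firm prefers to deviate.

0.500

The best deviation is to choose Low price for all 2 undetected periods, earning 11 each, then 3 forever once detected.
Deviation value: 11(1−δ^2)/(1−δ) + 3δ^2/(1−δ); cooperation value: 9/(1−δ).
IC: 9 ≥ 11(1−δ^2) + 3δ^2 = 11 − 8δ^2.
So δ^2 ≥ 2/8 = 1/4, giving δ ≥ (1/4)^(1/2) ≈ 0.500.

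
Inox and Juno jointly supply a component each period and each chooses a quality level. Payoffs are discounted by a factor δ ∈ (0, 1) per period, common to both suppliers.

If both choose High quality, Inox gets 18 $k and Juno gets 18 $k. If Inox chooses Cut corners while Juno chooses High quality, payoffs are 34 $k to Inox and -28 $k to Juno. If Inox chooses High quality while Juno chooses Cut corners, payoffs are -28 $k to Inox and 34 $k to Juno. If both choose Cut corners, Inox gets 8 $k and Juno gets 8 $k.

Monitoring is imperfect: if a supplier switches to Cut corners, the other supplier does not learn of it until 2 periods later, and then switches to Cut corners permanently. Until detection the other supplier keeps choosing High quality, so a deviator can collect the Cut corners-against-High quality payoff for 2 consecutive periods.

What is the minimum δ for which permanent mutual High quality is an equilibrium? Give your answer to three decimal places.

A deviator earns 34 for 2 periods, then 8 forever; cooperating earns 18 forever. Multiplying the IC by (1−δ):
18 ≥ 34(1−δ^2) + 8δ^2, so 26·δ^2 ≥ 16 and δ^2 ≥ 8/13.
δ ≥ (8/13)^(1/2) ≈ 0.784.

0.784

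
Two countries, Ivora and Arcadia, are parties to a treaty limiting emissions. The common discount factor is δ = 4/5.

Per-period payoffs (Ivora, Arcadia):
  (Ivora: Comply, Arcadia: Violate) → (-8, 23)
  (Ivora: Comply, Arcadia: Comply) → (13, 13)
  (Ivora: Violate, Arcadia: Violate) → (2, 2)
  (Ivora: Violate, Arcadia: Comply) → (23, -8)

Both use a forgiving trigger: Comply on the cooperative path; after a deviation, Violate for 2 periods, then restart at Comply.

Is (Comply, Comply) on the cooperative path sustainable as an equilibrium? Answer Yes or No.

Yes

Comparing payoff streams over the 3 periods until play realigns: cooperate → 13(1+δ+…+δ^2); deviate → 23 + 2(δ+…+δ^2).
Cooperation is sustained iff (13−2)(δ+…+δ^2) ≥ 23−13.
δ+…+δ^2 = 4/5·(1−(4/5)^2)/(1−4/5) = 1.4400, and (23−13)/(13−2) = 0.9091.
1.4400 ≥ 0.9091, so cooperation is sustainable.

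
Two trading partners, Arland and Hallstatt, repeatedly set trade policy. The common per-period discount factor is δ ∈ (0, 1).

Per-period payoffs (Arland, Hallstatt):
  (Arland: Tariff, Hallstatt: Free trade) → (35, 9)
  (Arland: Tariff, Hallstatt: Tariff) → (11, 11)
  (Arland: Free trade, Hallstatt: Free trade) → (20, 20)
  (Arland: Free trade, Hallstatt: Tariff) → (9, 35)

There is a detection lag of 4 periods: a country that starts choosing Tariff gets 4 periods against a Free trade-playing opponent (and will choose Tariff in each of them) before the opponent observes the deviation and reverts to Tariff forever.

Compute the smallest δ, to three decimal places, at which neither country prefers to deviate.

The best deviation is to choose Tariff for all 4 undetected periods, earning 35 each, then 11 forever once detected.
Deviation value: 35(1−δ^4)/(1−δ) + 11δ^4/(1−δ); cooperation value: 20/(1−δ).
IC: 20 ≥ 35(1−δ^4) + 11δ^4 = 35 − 24δ^4.
So δ^4 ≥ 15/24 = 5/8, giving δ ≥ (5/8)^(1/4) ≈ 0.889.

0.889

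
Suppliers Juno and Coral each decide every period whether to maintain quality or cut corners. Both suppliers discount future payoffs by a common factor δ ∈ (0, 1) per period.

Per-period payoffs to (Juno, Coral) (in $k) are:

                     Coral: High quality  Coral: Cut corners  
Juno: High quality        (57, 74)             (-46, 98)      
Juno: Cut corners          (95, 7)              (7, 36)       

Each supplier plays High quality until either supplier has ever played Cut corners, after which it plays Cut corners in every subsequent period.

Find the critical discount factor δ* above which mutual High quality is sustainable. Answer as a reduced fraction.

For Juno: deviation gain 95−57 = 38, per-period punishment loss 57−7 = 50. IC gives δ ≥ 38/88 = 19/44.
For Coral: gain 24, loss 38 per period, so δ ≥ 24/62 = 12/31.
The tighter constraint is Juno's, so cooperation needs δ ≥ 19/44.

19/44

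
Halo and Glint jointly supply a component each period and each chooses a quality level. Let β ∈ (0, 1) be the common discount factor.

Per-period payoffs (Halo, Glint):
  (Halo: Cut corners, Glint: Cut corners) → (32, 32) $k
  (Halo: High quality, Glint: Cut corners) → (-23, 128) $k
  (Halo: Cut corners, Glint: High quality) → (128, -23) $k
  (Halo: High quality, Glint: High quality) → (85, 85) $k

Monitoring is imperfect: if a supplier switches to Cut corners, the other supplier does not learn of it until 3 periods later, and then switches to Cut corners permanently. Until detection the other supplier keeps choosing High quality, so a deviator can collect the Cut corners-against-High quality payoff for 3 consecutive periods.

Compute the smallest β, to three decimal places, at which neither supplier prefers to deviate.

A deviator earns 128 for 3 periods, then 32 forever; cooperating earns 85 forever. Multiplying the IC by (1−β):
85 ≥ 128(1−β^3) + 32β^3, so 96·β^3 ≥ 43 and β^3 ≥ 43/96.
β ≥ (43/96)^(1/3) ≈ 0.765.

0.765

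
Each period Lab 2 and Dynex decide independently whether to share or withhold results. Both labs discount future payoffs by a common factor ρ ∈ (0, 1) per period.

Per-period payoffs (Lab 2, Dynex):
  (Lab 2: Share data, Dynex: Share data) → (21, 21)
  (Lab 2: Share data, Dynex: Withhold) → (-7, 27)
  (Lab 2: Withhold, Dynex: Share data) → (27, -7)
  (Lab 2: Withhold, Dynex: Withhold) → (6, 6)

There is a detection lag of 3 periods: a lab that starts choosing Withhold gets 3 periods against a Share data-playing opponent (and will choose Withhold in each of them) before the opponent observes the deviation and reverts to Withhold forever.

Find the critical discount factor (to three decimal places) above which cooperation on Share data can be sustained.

Deviating for the 3 undetected periods gains 27−21 = 6 per period over cooperation, then loses 21−6 = 15 per period forever once punishment starts.
Gain: 6(1 + ρ + … + ρ^2); loss: 15·ρ^3/(1−ρ).
No profitable deviation ⇔ 6(1−ρ^3) ≤ 15·ρ^3, i.e. ρ^3 ≥ 6/(6+15) = 2/7.
Hence ρ ≥ (2/7)^(1/3) ≈ 0.659.

0.659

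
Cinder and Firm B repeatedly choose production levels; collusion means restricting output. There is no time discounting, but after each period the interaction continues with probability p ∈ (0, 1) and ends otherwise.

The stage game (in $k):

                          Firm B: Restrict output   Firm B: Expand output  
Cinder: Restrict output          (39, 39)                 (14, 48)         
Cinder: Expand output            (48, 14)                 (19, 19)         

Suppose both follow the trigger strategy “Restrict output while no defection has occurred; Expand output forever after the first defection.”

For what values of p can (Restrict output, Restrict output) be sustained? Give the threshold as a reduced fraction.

9/29

With no time discounting, the continuation probability p plays the role of the discount factor.
Grim-trigger IC: 39/(1−p) ≥ 48 + 19p/(1−p) ⇒ p ≥ (48−39)/(48−19) = 9/29.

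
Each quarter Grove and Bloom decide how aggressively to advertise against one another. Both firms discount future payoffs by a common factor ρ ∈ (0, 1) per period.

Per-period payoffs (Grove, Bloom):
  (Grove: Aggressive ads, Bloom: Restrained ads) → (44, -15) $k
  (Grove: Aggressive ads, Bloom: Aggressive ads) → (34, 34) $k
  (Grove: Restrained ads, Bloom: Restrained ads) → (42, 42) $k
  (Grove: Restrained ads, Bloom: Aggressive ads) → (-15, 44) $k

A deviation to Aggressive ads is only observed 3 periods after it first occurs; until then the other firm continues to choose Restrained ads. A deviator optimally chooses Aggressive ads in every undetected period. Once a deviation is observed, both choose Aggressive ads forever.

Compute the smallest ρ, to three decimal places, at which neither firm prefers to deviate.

0.585

A deviator earns 44 for 3 periods, then 34 forever; cooperating earns 42 forever. Multiplying the IC by (1−ρ):
42 ≥ 44(1−ρ^3) + 34ρ^3, so 10·ρ^3 ≥ 2 and ρ^3 ≥ 1/5.
ρ ≥ (1/5)^(1/3) ≈ 0.585.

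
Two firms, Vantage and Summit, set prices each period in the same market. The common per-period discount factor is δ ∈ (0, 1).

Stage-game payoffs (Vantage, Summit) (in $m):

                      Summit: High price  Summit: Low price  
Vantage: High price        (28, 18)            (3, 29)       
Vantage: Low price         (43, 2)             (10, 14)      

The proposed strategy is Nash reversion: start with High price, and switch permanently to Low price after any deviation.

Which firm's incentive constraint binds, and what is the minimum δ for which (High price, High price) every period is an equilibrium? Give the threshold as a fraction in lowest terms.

Summit; δ ≥ 11/15

For Vantage: deviation gain 43−28 = 15, per-period punishment loss 28−10 = 18. IC gives δ ≥ 15/33 = 5/11.
For Summit: gain 11, loss 4 per period, so δ ≥ 11/15.
The tighter constraint is Summit's, so cooperation needs δ ≥ 11/15.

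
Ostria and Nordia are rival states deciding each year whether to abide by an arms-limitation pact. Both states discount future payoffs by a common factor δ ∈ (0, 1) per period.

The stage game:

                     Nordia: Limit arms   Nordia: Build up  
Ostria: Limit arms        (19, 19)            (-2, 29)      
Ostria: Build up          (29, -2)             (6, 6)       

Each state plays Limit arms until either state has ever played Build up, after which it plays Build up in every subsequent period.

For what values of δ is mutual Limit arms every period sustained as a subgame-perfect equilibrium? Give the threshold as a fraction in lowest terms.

Under grim trigger the critical discount factor is (T−C)/(T−P) with T = 29, C = 19, P = 6.
δ* = (29−19)/(29−6) = 10/23.

10/23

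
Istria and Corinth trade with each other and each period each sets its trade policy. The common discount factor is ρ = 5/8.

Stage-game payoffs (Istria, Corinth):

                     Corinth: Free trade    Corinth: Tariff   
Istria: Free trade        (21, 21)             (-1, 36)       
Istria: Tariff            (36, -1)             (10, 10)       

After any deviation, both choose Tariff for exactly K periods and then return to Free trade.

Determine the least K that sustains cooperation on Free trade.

4

IC: ρ(1−ρ^K)/(1−ρ) ≥ (36−21)/(21−10) = 15/11.
With ρ = 5/8: need 1 − ρ^K ≥ 15/11·(1−5/8)/(5/8), i.e. ρ^K ≤ 0.1818.
Since (5/8)^3 = 0.2441 and (5/8)^4 = 0.1526, the smallest such K is 4.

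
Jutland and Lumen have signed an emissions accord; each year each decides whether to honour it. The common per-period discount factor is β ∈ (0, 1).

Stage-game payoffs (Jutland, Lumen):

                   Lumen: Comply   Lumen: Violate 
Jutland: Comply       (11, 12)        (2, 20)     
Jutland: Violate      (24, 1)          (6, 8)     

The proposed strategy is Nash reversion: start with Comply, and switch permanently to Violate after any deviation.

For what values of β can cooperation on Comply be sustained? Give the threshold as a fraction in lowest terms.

For Jutland: deviation gain 24−11 = 13, per-period punishment loss 11−6 = 5. IC gives β ≥ 13/18.
For Lumen: gain 8, loss 4 per period, so β ≥ 8/12 = 2/3.
The tighter constraint is Jutland's, so cooperation needs β ≥ 13/18.

13/18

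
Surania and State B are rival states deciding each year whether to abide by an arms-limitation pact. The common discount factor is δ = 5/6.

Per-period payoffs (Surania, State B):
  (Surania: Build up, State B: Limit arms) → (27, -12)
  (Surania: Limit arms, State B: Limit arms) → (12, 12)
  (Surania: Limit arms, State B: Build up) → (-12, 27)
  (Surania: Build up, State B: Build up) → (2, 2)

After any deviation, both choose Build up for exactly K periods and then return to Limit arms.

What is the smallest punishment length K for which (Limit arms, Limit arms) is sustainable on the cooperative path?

Need Σ_{k=1}^{K} δ^k ≥ (27−12)/(12−2) = 1.5000 at δ = 5/6.
At K = 1 the sum is 0.8333 < 1.5000; at K = 2 it is 1.5278 ≥ 1.5000.
So the minimum punishment length is K = 2.

2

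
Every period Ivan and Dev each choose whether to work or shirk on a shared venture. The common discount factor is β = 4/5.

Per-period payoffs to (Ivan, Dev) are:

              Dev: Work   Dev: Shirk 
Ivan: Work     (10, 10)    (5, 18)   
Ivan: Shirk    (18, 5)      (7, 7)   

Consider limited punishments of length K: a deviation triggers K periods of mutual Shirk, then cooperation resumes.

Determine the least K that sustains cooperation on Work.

5

IC: β(1−β^K)/(1−β) ≥ (18−10)/(10−7) = 8/3.
With β = 4/5: need 1 − β^K ≥ 8/3·(1−4/5)/(4/5), i.e. β^K ≤ 0.3333.
Since (4/5)^4 = 0.4096 and (4/5)^5 = 0.3277, the smallest such K is 5.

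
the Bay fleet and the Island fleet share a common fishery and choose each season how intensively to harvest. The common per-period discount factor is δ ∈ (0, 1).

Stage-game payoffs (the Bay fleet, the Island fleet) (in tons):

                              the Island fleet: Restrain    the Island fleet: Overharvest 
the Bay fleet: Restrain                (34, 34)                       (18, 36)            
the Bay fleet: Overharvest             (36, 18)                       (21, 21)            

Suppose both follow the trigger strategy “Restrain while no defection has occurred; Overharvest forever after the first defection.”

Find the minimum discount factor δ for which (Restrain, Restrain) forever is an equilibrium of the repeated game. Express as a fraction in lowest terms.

2/15

Cooperation forever yields 34 each period: 34/(1−δ).
Deviating yields 36 once, then 21 forever: 36 + 21δ/(1−δ).
No profitable deviation requires 34/(1−δ) ≥ 36 + 21δ/(1−δ).
Multiplying by (1−δ): 34 ≥ 36(1−δ) + 21δ = 36 − 15δ.
So 15δ ≥ 2, i.e. δ ≥ 2/15.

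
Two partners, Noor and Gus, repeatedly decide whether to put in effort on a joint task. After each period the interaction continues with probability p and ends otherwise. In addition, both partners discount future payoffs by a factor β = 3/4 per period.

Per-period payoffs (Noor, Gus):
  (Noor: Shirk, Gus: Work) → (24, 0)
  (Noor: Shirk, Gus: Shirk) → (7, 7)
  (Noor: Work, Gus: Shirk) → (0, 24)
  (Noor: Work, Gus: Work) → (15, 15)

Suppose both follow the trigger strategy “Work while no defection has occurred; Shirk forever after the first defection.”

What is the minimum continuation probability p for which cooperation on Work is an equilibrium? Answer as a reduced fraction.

With continuation probability p and discount β, the effective per-period discount factor is βp.
Grim-trigger IC: βp ≥ (24−15)/(24−7) = 9/17.
So p ≥ (9/17)/(3/4) = 12/17.

12/17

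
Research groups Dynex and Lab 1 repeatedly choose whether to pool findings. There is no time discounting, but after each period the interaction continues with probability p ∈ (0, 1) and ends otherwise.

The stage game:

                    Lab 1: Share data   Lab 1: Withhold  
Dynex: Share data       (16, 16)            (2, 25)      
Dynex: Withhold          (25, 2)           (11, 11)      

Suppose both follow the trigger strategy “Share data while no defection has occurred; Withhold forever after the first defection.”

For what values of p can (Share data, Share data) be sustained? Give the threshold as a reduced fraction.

Expected cooperation value is 16 + p·16 + p²·16 + … = 16/(1−p); deviation gives 25 + p·11/(1−p).
16 ≥ 25(1−p) + 11p ⇒ 14p ≥ 9 ⇒ p ≥ 9/14.

9/14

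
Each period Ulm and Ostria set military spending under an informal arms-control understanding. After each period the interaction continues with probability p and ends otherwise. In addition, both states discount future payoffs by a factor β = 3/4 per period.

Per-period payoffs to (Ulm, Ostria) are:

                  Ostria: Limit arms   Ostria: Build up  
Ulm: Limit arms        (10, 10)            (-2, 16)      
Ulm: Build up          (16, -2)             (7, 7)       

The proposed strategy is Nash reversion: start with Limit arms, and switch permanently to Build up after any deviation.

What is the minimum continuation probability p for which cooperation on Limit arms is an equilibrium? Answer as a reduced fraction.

8/9

Expected continuation weight on next period's payoff is β·p = 3/4·p, which plays the role of the discount factor.
Cooperation requires 3/4·p ≥ (16−10)/(16−7) = 2/3, hence p ≥ 8/9.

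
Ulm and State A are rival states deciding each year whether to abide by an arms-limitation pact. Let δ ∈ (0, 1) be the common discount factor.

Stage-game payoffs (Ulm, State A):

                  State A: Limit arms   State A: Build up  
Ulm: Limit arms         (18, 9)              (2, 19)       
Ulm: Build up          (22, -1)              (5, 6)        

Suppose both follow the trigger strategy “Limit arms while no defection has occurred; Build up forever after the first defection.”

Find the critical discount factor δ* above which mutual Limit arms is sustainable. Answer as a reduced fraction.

10/13

Ulm: cooperation gives 18 each period; deviation gives 22 once then 5 forever.
  18/(1−δ) ≥ 22 + 5δ/(1−δ) ⇒ δ ≥ 4/17.
State A: cooperation gives 9 each period; deviation gives 19 once then 6 forever.
  δ ≥ 10/13.
Both must hold, so the binding constraint is State A's: δ ≥ 10/13.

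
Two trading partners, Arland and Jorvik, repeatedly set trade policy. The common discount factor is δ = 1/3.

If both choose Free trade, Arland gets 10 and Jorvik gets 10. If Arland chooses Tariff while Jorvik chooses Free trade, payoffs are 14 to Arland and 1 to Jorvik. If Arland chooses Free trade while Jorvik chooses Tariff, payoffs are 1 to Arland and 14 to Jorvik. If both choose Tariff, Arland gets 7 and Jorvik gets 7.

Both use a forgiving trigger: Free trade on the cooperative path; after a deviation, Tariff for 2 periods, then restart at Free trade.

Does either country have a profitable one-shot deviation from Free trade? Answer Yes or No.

A one-shot deviation gives 14 now, then 7 for 2 periods, then back to 10.
Gain from deviating: (14−10) today; loss: (10−7) in each of the next 2 periods.
No-deviation condition: (10−7)(δ+…+δ^2) ≥ 14−10, i.e. δ+…+δ^2 ≥ 4/3.
At δ = 1/3: δ+…+δ^2 = 0.4444 < 1.3333.
So cooperation is not sustainable.

Yes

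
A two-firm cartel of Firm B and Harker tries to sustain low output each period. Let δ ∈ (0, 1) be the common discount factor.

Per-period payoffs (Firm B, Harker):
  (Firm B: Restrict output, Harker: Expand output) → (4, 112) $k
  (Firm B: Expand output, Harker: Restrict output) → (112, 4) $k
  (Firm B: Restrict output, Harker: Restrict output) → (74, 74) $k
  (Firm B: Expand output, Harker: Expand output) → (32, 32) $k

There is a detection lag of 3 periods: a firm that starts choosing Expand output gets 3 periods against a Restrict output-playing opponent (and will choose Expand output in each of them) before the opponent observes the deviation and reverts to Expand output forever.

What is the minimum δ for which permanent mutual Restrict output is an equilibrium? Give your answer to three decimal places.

0.780

A deviator earns 112 for 3 periods, then 32 forever; cooperating earns 74 forever. Multiplying the IC by (1−δ):
74 ≥ 112(1−δ^3) + 32δ^3, so 80·δ^3 ≥ 38 and δ^3 ≥ 19/40.
δ ≥ (19/40)^(1/3) ≈ 0.780.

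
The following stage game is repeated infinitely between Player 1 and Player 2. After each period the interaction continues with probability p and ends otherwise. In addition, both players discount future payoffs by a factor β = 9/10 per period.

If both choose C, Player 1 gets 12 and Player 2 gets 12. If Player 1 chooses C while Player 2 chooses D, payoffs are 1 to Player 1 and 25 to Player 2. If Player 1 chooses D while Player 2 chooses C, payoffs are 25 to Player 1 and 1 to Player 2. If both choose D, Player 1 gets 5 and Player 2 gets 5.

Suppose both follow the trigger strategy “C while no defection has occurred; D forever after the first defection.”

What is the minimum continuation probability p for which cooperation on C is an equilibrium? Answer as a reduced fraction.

13/18

With continuation probability p and discount β, the effective per-period discount factor is βp.
Grim-trigger IC: βp ≥ (25−12)/(25−5) = 13/20.
So p ≥ (13/20)/(9/10) = 13/18.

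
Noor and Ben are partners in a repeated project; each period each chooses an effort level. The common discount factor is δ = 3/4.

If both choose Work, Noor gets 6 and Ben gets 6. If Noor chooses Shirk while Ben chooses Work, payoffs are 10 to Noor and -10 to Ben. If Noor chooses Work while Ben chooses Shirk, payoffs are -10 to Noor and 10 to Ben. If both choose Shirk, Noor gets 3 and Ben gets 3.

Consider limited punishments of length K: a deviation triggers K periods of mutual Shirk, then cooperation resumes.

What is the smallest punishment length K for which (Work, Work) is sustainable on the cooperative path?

Need Σ_{k=1}^{K} δ^k ≥ (10−6)/(6−3) = 1.3333 at δ = 3/4.
At K = 2 the sum is 1.3125 < 1.3333; at K = 3 it is 1.7344 ≥ 1.3333.
So the minimum punishment length is K = 3.

3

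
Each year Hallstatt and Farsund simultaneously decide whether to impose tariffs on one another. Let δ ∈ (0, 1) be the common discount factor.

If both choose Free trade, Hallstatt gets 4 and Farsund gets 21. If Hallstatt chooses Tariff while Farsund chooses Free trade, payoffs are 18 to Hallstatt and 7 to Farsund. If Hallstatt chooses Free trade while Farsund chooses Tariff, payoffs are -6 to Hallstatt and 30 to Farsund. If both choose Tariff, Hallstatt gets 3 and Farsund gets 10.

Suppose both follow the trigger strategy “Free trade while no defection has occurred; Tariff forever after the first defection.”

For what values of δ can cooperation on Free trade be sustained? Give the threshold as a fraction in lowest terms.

14/15

Hallstatt's threshold: (18−4)/(18−3) = 14/15.
Farsund's threshold: (30−21)/(30−10) = 9/20.
14/15 > 9/20, so Hallstatt binds and δ* = 14/15.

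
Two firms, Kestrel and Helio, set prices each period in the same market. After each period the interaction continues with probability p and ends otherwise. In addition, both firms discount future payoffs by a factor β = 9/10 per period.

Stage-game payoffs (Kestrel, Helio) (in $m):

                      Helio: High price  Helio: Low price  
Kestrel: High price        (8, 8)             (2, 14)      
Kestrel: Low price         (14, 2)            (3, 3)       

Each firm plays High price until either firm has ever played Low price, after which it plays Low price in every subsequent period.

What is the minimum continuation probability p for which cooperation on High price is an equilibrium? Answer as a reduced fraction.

20/33

With continuation probability p and discount β, the effective per-period discount factor is βp.
Grim-trigger IC: βp ≥ (14−8)/(14−3) = 6/11.
So p ≥ (6/11)/(9/10) = 20/33.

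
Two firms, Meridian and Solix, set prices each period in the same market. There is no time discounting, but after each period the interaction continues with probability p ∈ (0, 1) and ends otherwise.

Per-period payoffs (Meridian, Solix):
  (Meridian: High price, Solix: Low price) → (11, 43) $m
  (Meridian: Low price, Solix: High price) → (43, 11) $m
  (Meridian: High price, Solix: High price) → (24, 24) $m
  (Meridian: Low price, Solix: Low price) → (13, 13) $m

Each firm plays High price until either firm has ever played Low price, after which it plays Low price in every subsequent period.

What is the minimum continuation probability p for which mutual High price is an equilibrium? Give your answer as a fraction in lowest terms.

19/30

Expected cooperation value is 24 + p·24 + p²·24 + … = 24/(1−p); deviation gives 43 + p·13/(1−p).
24 ≥ 43(1−p) + 13p ⇒ 30p ≥ 19 ⇒ p ≥ 19/30.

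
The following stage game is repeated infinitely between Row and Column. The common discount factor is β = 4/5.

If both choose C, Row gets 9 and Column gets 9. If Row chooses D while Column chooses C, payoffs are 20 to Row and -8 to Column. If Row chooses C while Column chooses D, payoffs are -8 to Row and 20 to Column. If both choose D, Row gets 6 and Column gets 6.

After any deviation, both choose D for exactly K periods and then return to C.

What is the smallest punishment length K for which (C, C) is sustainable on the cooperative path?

IC: β(1−β^K)/(1−β) ≥ (20−9)/(9−6) = 11/3.
With β = 4/5: need 1 − β^K ≥ 11/3·(1−4/5)/(4/5), i.e. β^K ≤ 0.0833.
Since (4/5)^11 = 0.0859 and (4/5)^12 = 0.0687, the smallest such K is 12.

12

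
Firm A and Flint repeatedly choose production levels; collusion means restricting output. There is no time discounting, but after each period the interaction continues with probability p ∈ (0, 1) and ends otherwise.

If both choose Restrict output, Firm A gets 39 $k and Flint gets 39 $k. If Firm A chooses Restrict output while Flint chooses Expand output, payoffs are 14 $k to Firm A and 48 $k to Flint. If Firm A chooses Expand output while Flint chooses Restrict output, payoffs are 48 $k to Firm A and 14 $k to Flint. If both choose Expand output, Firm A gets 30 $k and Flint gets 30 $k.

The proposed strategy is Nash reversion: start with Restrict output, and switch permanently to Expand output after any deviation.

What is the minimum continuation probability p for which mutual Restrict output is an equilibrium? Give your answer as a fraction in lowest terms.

1/2

Expected cooperation value is 39 + p·39 + p²·39 + … = 39/(1−p); deviation gives 48 + p·30/(1−p).
39 ≥ 48(1−p) + 30p ⇒ 18p ≥ 9 ⇒ p ≥ 9/18 = 1/2.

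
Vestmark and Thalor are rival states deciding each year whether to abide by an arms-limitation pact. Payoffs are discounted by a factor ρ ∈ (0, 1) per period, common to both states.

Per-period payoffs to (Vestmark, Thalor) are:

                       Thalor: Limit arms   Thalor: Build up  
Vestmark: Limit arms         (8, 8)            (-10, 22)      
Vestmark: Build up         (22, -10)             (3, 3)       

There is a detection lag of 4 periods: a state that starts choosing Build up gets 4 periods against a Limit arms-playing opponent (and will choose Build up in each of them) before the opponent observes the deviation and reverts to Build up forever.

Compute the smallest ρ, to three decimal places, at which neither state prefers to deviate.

0.926

A deviator earns 22 for 4 periods, then 3 forever; cooperating earns 8 forever. Multiplying the IC by (1−ρ):
8 ≥ 22(1−ρ^4) + 3ρ^4, so 19·ρ^4 ≥ 14 and ρ^4 ≥ 14/19.
ρ ≥ (14/19)^(1/4) ≈ 0.926.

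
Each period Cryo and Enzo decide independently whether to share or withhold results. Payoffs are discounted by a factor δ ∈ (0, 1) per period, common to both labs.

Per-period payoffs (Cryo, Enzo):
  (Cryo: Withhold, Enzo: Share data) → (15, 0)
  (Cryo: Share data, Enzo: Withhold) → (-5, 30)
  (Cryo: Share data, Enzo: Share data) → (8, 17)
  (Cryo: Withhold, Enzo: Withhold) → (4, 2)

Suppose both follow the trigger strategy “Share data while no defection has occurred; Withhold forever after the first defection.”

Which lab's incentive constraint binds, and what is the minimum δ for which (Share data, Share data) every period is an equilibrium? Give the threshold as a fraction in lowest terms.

Cryo; δ ≥ 7/11

Cryo's threshold: (15−8)/(15−4) = 7/11.
Enzo's threshold: (30−17)/(30−2) = 13/28.
7/11 > 13/28, so Cryo binds and δ* = 7/11.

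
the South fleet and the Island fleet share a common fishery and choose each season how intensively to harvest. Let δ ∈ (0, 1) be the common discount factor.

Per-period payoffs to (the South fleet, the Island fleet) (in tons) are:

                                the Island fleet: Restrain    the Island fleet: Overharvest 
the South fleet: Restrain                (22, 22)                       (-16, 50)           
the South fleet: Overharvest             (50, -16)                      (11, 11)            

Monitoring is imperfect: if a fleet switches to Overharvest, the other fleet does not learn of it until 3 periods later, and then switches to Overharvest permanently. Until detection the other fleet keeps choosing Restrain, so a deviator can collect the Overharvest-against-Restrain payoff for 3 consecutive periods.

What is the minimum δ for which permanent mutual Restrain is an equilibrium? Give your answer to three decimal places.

0.895

A deviator earns 50 for 3 periods, then 11 forever; cooperating earns 22 forever. Multiplying the IC by (1−δ):
22 ≥ 50(1−δ^3) + 11δ^3, so 39·δ^3 ≥ 28 and δ^3 ≥ 28/39.
δ ≥ (28/39)^(1/3) ≈ 0.895.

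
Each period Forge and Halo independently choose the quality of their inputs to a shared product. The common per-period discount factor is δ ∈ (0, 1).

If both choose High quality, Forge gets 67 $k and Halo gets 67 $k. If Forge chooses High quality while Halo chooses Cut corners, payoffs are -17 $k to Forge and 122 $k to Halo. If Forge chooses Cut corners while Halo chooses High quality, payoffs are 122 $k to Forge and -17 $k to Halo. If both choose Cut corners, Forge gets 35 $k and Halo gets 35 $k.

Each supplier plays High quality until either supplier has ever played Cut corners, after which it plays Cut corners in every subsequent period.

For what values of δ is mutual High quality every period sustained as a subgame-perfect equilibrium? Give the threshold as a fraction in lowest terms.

67/(1−δ) ≥ 122 + 35δ/(1−δ)
67 ≥ 122 − 87δ
δ ≥ 55/87.

55/87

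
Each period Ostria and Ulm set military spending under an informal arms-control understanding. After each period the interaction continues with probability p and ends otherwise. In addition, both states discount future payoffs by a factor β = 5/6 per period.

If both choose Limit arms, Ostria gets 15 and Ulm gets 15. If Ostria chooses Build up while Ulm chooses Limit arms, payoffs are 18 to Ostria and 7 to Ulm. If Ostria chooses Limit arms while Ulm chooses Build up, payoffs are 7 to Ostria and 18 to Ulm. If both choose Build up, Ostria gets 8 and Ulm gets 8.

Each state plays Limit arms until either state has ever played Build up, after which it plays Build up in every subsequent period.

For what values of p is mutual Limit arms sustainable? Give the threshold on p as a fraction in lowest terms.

With continuation probability p and discount β, the effective per-period discount factor is βp.
Grim-trigger IC: βp ≥ (18−15)/(18−8) = 3/10.
So p ≥ (3/10)/(5/6) = 9/25.

9/25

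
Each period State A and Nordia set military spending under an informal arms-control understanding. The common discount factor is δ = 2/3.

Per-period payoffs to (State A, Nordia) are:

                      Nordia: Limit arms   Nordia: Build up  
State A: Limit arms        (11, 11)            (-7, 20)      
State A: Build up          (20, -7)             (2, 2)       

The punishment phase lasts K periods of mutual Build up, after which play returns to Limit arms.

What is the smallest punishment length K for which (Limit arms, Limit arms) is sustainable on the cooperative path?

No profitable deviation requires (11−2)(δ+…+δ^K) ≥ 20−11, i.e. δ+…+δ^K ≥ 1 ≈ 1.0000.
With δ = 2/3, the partial sums are K=1: 0.6667, K=2: 1.1111.
K = 2 is the first length at which the sum reaches 1.0000.

2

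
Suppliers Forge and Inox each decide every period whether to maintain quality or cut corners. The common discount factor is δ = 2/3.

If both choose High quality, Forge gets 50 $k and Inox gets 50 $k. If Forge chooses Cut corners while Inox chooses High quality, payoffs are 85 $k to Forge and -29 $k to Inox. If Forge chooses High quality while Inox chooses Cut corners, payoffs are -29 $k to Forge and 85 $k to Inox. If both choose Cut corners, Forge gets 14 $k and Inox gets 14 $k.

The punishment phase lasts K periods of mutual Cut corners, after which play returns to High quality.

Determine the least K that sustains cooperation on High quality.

Need Σ_{k=1}^{K} δ^k ≥ (85−50)/(50−14) = 0.9722 at δ = 2/3.
At K = 1 the sum is 0.6667 < 0.9722; at K = 2 it is 1.1111 ≥ 0.9722.
So the minimum punishment length is K = 2.

2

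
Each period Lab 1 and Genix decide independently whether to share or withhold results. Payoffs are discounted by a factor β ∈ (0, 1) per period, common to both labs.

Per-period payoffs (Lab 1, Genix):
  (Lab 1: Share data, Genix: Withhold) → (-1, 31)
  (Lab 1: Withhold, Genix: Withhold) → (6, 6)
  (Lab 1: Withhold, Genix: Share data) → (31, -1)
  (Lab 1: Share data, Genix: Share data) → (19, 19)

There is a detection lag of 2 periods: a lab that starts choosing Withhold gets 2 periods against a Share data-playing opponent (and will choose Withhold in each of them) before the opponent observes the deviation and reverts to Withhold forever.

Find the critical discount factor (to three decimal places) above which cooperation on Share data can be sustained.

0.693

A deviator earns 31 for 2 periods, then 6 forever; cooperating earns 19 forever. Multiplying the IC by (1−β):
19 ≥ 31(1−β^2) + 6β^2, so 25·β^2 ≥ 12 and β^2 ≥ 12/25.
β ≥ (12/25)^(1/2) ≈ 0.693.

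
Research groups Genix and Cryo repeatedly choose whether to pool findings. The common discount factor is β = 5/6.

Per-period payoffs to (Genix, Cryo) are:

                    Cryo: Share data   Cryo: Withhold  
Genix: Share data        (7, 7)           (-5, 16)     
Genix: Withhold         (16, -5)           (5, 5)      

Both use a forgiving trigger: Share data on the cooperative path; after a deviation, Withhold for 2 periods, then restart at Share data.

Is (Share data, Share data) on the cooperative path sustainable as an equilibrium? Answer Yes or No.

A one-shot deviation gives 16 now, then 5 for 2 periods, then back to 7.
Gain from deviating: (16−7) today; loss: (7−5) in each of the next 2 periods.
No-deviation condition: (7−5)(β+…+β^2) ≥ 16−7, i.e. β+…+β^2 ≥ 9/2.
At β = 5/6: β+…+β^2 = 1.5278 < 4.5000.
So cooperation is not sustainable.

No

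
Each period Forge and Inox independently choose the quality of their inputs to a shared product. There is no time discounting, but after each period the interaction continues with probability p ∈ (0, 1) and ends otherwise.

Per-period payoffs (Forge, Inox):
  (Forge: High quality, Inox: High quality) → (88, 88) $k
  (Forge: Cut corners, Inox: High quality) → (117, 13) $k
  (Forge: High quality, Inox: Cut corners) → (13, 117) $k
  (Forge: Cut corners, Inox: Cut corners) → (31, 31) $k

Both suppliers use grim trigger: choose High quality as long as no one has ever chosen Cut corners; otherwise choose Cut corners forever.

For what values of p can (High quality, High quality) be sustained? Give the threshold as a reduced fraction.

29/86

Expected cooperation value is 88 + p·88 + p²·88 + … = 88/(1−p); deviation gives 117 + p·31/(1−p).
88 ≥ 117(1−p) + 31p ⇒ 86p ≥ 29 ⇒ p ≥ 29/86.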